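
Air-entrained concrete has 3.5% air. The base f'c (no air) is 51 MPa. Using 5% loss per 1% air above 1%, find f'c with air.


Strength loss = (3.5 - 1) * 5 = 12.5%
f'c = 51 * (1 - 12.5/100)
= 44.62 MPa

44.62


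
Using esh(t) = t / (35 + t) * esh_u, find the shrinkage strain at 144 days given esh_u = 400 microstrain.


esh(144) = 144 / (35 + 144) * 400
= 144 / 179 * 400
= 321.8 microstrain

321.8


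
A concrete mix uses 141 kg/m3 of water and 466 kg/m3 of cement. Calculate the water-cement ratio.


w/c = water / cement
w/c = 141 / 466 = 0.303

0.303


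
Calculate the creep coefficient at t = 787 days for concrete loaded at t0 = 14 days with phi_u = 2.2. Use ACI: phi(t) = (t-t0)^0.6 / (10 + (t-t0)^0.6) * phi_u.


dt = 787 - 14 = 773
phi = 773^0.6 / (10 + 773^0.6) * 2.2
= 1.857

1.857


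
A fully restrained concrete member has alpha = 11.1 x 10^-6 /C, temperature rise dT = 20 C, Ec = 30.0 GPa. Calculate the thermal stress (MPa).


sigma = alpha * dT * Ec
= 11.1e-6 * 20 * 30.0 * 1000
= 6.66 MPa

6.66


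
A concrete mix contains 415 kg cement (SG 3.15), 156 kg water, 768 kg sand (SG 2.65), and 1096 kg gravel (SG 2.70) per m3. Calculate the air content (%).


Vol cement = 415 / (3.15 * 1000) = 0.131746 m3
Vol water = 156 / 1000 = 0.156 m3
Vol sand = 768 / (2.65 * 1000) = 0.289811 m3
Vol gravel = 1096 / (2.70 * 1000) = 0.405926 m3
Total solid + water volume = 0.983483 m3
Air = (1 - 0.983483) * 100 = 1.65%

1.65


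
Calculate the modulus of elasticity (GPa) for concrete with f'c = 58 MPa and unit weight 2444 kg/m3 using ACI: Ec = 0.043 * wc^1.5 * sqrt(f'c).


Ec = 0.043 * 2444^1.5 * sqrt(58) / 1000
= 39.57 GPa

39.57


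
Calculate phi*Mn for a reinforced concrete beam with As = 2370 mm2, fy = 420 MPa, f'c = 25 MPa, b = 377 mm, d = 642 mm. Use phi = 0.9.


a = As * fy / (0.85 * f'c * b)
= 2370 * 420 / (0.85 * 25 * 377)
= 124.2503 mm
Mn = As * fy * (d - a/2) / 10^6
= 577.2074 kN-m
phi*Mn = 0.9 * 577.2074 = 519.49 kN-m

519.49


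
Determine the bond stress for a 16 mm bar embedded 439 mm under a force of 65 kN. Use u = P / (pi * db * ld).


u = P / (pi * db * ld)
= 65 * 1000 / (pi * 16 * 439)
= 2.946 MPa

2.946


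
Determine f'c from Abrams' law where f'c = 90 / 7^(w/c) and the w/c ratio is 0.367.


f'c = 90 / 7^0.367
= 90 / 2.042
= 44.06 MPa

44.06


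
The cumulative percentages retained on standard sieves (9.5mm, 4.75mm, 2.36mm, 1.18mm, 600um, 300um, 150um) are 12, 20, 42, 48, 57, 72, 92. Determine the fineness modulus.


FM = sum(cumulative % retained) / 100
= 343 / 100
= 3.43

3.43


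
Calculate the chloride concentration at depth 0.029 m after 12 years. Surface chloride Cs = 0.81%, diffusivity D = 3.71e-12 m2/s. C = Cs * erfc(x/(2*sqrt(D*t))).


t_seconds = 12 * 365.25 * 24 * 3600 = 378691200.0 s
arg = 0.029 / (2 * sqrt(3.71e-12 * 378691200.0))
= 0.3868
erfc(0.3868) = 0.5843
C = 0.81 * 0.5843 = 0.4733%

0.4733


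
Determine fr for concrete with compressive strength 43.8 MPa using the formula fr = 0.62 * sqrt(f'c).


fr = 0.62 * sqrt(43.8)
= 4.103 MPa

4.103


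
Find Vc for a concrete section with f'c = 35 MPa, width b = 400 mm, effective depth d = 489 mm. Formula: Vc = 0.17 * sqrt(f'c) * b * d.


Vc = 0.17 * sqrt(35) * 400 * 489 / 1000
= 196.72 kN

196.72


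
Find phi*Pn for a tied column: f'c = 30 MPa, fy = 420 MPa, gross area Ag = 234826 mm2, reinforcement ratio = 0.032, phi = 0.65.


Ast = rho * Ag = 0.032 * 234826 = 7514.432 mm2
phi*Pn = 0.65 * 0.80 * (0.85 * 30 * (234826 - 7514.432) + 420 * 7514.432) / 1000
= 4655.3 kN

4655.3


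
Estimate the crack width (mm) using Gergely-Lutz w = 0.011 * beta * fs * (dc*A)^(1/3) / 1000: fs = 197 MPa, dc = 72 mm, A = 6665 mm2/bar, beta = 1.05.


w = 0.011 * beta * fs * (dc * A)^(1/3) / 1000
= 0.011 * 1.05 * 197 * (72 * 6665)^(1/3) / 1000
= 0.178 mm

0.178


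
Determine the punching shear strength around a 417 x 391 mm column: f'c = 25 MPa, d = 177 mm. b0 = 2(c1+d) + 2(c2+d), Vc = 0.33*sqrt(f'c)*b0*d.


b0 = 2*(417 + 177) + 2*(391 + 177) = 2324 mm
Vc = 0.33 * sqrt(25) * 2324 * 177 / 1000
= 678.72 kN

678.72


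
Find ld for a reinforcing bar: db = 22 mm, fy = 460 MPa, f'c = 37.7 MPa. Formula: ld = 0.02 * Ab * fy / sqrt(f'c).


Ab = pi * 22^2 / 4 = 380.133 mm2
ld = 0.02 * 380.133 * 460 / sqrt(37.7)
= 569.6 mm

569.6


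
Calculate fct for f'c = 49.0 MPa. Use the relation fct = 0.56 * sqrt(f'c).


fct = 0.56 * sqrt(49.0)
= 0.56 * 7.0
= 3.92 MPa

3.92


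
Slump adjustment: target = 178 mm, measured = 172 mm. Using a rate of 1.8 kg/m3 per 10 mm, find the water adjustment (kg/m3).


Difference = 178 - 172 = 6 mm
Water adjustment = 6 * 1.8 / 10 = 1.1 kg/m3

1.1


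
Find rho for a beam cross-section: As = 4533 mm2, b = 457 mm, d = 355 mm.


rho = As / (b * d)
= 4533 / (457 * 355)
= 0.0279

0.0279


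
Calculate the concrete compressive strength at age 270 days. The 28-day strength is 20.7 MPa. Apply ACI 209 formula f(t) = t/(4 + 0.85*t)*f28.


f(270) = 270 / (4 + 0.85 * 270) * 20.7
= 270 / 233.5 * 20.7
= 23.94 MPa

23.94


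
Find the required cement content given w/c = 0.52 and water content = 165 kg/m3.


Cement = water / (w/c)
= 165 / 0.52
= 317.3 kg/m3

317.3


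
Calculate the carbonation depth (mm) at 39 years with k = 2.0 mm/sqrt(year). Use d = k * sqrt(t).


depth = k * sqrt(t)
= 2.0 * sqrt(39)
= 12.49 mm

12.49


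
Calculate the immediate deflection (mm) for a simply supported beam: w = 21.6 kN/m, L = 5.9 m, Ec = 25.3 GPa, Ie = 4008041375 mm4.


Convert: L = 5.9 m = 5900 mm, Ec = 25.3 GPa = 25300 MPa
delta = 5 * 21.6 * 5900^4 / (384 * 25300 * 4008041375)
= 3.36 mm

3.36


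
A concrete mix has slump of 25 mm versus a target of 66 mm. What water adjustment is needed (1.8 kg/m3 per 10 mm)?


Difference = 66 - 25 = 41 mm
Water adjustment = 41 * 1.8 / 10 = 7.4 kg/m3

7.4


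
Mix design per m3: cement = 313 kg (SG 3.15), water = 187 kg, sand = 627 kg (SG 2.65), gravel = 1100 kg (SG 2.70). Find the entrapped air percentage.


Vol cement = 313 / (3.15 * 1000) = 0.099365 m3
Vol water = 187 / 1000 = 0.187 m3
Vol sand = 627 / (2.65 * 1000) = 0.236604 m3
Vol gravel = 1100 / (2.70 * 1000) = 0.407407 m3
Total solid + water volume = 0.930376 m3
Air = (1 - 0.930376) * 100 = 6.96%

6.96


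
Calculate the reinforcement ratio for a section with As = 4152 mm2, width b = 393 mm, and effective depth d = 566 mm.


rho = As / (b * d)
= 4152 / (393 * 566)
= 0.0187

0.0187


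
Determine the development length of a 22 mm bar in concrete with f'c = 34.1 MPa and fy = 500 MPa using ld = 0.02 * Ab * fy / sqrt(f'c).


Ab = pi * 22^2 / 4 = 380.133 mm2
ld = 0.02 * 380.133 * 500 / sqrt(34.1)
= 651.0 mm

651.0


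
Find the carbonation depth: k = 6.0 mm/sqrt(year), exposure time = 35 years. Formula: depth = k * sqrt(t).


depth = k * sqrt(t)
= 6.0 * sqrt(35)
= 35.5 mm

35.5


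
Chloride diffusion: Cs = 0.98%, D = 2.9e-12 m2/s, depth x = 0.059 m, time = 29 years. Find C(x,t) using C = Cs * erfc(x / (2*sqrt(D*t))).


t_seconds = 29 * 365.25 * 24 * 3600 = 915170400.0 s
arg = 0.059 / (2 * sqrt(2.9e-12 * 915170400.0))
= 0.5726
erfc(0.5726) = 0.418
C = 0.98 * 0.418 = 0.4097%

0.4097


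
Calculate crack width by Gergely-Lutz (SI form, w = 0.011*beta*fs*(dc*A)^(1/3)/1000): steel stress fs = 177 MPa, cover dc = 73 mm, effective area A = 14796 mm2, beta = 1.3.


w = 0.011 * beta * fs * (dc * A)^(1/3) / 1000
= 0.011 * 1.3 * 177 * (73 * 14796)^(1/3) / 1000
= 0.26 mm

0.26


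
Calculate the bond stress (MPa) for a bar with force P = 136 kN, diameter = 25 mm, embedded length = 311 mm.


u = P / (pi * db * ld)
= 136 * 1000 / (pi * 25 * 311)
= 5.568 MPa

5.568


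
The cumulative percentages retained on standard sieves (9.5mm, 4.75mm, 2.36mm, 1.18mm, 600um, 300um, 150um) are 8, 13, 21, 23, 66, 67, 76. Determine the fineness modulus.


FM = sum(cumulative % retained) / 100
= 274 / 100
= 2.74

2.74


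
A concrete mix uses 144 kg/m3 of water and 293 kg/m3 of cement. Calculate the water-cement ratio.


w/c = water / cement
w/c = 144 / 293 = 0.491

0.491


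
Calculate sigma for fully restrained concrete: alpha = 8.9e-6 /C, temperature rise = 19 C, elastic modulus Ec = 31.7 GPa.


sigma = alpha * dT * Ec
= 8.9e-6 * 19 * 31.7 * 1000
= 5.36 MPa

5.36


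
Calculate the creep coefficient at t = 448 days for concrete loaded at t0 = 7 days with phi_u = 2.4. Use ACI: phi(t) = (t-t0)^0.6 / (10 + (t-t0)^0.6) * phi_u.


dt = 448 - 7 = 441
phi = 441^0.6 / (10 + 441^0.6) * 2.4
= 1.906

1.906


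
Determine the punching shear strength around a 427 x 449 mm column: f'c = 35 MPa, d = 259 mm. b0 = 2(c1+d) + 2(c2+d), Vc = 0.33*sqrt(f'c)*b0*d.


b0 = 2*(427 + 259) + 2*(449 + 259) = 2788 mm
Vc = 0.33 * sqrt(35) * 2788 * 259 / 1000
= 1409.74 kN

1409.74


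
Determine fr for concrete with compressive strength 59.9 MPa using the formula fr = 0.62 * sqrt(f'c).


fr = 0.62 * sqrt(59.9)
= 4.798 MPa

4.798


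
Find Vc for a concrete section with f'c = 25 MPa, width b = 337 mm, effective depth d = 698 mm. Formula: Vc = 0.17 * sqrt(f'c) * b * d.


Vc = 0.17 * sqrt(25) * 337 * 698 / 1000
= 199.94 kN

199.94


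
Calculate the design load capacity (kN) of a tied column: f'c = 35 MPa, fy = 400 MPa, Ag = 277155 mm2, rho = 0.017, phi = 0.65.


Ast = rho * Ag = 0.017 * 277155 = 4711.635 mm2
phi*Pn = 0.65 * 0.80 * (0.85 * 35 * (277155 - 4711.635) + 400 * 4711.635) / 1000
= 5194.72 kN

5194.72


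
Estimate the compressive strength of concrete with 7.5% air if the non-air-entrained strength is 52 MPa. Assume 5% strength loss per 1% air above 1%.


Strength loss = (7.5 - 1) * 5 = 32.5%
f'c = 52 * (1 - 32.5/100)
= 35.1 MPa

35.1


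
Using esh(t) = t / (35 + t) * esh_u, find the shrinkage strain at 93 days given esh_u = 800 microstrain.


esh(93) = 93 / (35 + 93) * 800
= 93 / 128 * 800
= 581.2 microstrain

581.2


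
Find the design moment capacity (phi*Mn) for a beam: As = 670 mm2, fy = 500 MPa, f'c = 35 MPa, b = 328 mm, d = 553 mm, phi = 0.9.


a = As * fy / (0.85 * f'c * b)
= 670 * 500 / (0.85 * 35 * 328)
= 34.3308 mm
Mn = As * fy * (d - a/2) / 10^6
= 179.5046 kN-m
phi*Mn = 0.9 * 179.5046 = 161.55 kN-m

161.55


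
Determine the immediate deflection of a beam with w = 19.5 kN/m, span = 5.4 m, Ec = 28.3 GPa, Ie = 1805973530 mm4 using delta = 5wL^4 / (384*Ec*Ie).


Convert: L = 5.4 m = 5400 mm, Ec = 28.3 GPa = 28300 MPa
delta = 5 * 19.5 * 5400^4 / (384 * 28300 * 1805973530)
= 4.22 mm

4.22


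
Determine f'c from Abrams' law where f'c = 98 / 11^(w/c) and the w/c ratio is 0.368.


f'c = 98 / 11^0.368
= 98 / 2.417
= 40.55 MPa

40.55


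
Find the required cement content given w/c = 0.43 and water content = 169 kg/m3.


Cement = water / (w/c)
= 169 / 0.43
= 393.0 kg/m3

393.0


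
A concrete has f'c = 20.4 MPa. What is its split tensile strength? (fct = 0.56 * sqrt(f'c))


fct = 0.56 * sqrt(20.4)
= 0.56 * 4.517
= 2.529 MPa

2.529


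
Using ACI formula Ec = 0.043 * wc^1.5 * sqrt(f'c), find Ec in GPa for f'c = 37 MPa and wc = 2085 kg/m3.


Ec = 0.043 * 2085^1.5 * sqrt(37) / 1000
= 24.9 GPa

24.9


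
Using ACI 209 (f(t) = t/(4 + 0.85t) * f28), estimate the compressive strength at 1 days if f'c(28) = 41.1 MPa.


f(1) = 1 / (4 + 0.85 * 1) * 41.1
= 1 / 4.85 * 41.1
= 8.47 MPa

8.47


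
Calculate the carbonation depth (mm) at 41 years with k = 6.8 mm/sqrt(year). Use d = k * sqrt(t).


depth = k * sqrt(t)
= 6.8 * sqrt(41)
= 43.54 mm

43.54


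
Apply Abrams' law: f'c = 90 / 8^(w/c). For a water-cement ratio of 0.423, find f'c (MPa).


f'c = 90 / 8^0.423
= 90 / 2.41
= 37.35 MPa

37.35


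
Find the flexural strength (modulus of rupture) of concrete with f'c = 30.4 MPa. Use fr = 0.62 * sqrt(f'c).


fr = 0.62 * sqrt(30.4)
= 3.418 MPa

3.418


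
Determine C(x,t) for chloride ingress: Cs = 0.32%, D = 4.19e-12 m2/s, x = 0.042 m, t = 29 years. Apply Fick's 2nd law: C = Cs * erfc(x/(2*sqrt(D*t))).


t_seconds = 29 * 365.25 * 24 * 3600 = 915170400.0 s
arg = 0.042 / (2 * sqrt(4.19e-12 * 915170400.0))
= 0.3391
erfc(0.3391) = 0.6315
C = 0.32 * 0.6315 = 0.2021%

0.2021


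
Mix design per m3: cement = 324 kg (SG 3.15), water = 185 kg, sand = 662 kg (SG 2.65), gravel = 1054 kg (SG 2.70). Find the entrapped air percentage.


Vol cement = 324 / (3.15 * 1000) = 0.102857 m3
Vol water = 185 / 1000 = 0.185 m3
Vol sand = 662 / (2.65 * 1000) = 0.249811 m3
Vol gravel = 1054 / (2.70 * 1000) = 0.39037 m3
Total solid + water volume = 0.928039 m3
Air = (1 - 0.928039) * 100 = 7.2%

7.2


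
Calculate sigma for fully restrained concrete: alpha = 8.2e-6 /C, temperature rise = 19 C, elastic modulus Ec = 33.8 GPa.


sigma = alpha * dT * Ec
= 8.2e-6 * 19 * 33.8 * 1000
= 5.266 MPa

5.266


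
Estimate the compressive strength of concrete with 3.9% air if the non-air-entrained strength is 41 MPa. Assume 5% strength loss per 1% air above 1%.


Strength loss = (3.9 - 1) * 5 = 14.5%
f'c = 41 * (1 - 14.5/100)
= 35.05 MPa

35.05


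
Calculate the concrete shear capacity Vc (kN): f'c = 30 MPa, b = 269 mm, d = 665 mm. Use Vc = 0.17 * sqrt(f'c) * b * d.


Vc = 0.17 * sqrt(30) * 269 * 665 / 1000
= 166.56 kN

166.56


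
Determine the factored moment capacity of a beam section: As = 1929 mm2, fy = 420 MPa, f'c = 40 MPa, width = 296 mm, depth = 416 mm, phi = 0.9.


a = As * fy / (0.85 * f'c * b)
= 1929 * 420 / (0.85 * 40 * 296)
= 80.5028 mm
Mn = As * fy * (d - a/2) / 10^6
= 304.424 kN-m
phi*Mn = 0.9 * 304.424 = 273.98 kN-m

273.98


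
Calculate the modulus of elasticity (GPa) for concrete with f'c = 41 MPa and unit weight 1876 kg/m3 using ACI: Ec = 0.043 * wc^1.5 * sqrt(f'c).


Ec = 0.043 * 1876^1.5 * sqrt(41) / 1000
= 22.37 GPa

22.37


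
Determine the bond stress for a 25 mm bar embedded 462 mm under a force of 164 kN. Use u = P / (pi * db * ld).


u = P / (pi * db * ld)
= 164 * 1000 / (pi * 25 * 462)
= 4.52 MPa

4.52


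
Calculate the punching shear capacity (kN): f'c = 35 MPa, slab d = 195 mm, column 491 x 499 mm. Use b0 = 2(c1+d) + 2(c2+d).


b0 = 2*(491 + 195) + 2*(499 + 195) = 2760 mm
Vc = 0.33 * sqrt(35) * 2760 * 195 / 1000
= 1050.73 kN

1050.73


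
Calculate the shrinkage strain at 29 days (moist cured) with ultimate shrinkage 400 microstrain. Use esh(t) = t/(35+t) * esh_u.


esh(29) = 29 / (35 + 29) * 400
= 29 / 64 * 400
= 181.2 microstrain

181.2


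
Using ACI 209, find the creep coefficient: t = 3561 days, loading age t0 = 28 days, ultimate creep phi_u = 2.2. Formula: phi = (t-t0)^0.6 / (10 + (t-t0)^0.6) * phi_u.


dt = 3561 - 28 = 3533
phi = 3533^0.6 / (10 + 3533^0.6) * 2.2
= 2.048

2.048


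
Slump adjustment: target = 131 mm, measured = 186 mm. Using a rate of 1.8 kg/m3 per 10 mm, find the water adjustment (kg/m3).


Difference = 131 - 186 = -55 mm
Water adjustment = -55 * 1.8 / 10 = -9.9 kg/m3

-9.9


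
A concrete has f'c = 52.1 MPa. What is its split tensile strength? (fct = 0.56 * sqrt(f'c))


fct = 0.56 * sqrt(52.1)
= 0.56 * 7.218
= 4.042 MPa

4.042


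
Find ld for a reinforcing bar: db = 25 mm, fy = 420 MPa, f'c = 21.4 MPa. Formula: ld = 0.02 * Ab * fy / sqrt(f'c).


Ab = pi * 25^2 / 4 = 490.874 mm2
ld = 0.02 * 490.874 * 420 / sqrt(21.4)
= 891.3 mm

891.3


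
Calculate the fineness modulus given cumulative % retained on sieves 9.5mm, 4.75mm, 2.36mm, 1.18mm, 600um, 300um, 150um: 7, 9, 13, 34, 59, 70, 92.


FM = sum(cumulative % retained) / 100
= 284 / 100
= 2.84

2.84


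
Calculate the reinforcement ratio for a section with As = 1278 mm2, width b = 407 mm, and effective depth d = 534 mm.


rho = As / (b * d)
= 1278 / (407 * 534)
= 0.0059

0.0059


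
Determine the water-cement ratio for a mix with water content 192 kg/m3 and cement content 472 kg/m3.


w/c = water / cement
w/c = 192 / 472 = 0.407

0.407


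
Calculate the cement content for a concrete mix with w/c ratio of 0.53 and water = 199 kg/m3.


Cement = water / (w/c)
= 199 / 0.53
= 375.5 kg/m3

375.5


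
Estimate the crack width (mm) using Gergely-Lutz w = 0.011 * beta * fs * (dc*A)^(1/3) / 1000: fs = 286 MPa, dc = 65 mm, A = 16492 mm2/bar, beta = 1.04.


w = 0.011 * beta * fs * (dc * A)^(1/3) / 1000
= 0.011 * 1.04 * 286 * (65 * 16492)^(1/3) / 1000
= 0.335 mm

0.335


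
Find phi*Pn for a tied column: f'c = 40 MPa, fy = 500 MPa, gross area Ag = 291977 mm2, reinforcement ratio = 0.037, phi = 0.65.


Ast = rho * Ag = 0.037 * 291977 = 10803.149 mm2
phi*Pn = 0.65 * 0.80 * (0.85 * 40 * (291977 - 10803.149) + 500 * 10803.149) / 1000
= 7779.97 kN

7779.97


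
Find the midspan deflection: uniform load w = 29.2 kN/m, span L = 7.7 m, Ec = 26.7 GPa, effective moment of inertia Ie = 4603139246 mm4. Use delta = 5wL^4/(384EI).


Convert: L = 7.7 m = 7700 mm, Ec = 26.7 GPa = 26700 MPa
delta = 5 * 29.2 * 7700^4 / (384 * 26700 * 4603139246)
= 10.87 mm

10.87


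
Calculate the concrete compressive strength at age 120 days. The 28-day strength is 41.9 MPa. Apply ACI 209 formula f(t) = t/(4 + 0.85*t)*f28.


f(120) = 120 / (4 + 0.85 * 120) * 41.9
= 120 / 106.0 * 41.9
= 47.43 MPa

47.43


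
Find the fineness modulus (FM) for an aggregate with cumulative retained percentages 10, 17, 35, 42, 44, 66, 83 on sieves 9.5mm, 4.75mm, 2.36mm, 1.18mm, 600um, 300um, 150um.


FM = sum(cumulative % retained) / 100
= 297 / 100
= 2.97

2.97


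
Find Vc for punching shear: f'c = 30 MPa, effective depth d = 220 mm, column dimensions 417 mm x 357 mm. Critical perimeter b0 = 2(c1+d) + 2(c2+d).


b0 = 2*(417 + 220) + 2*(357 + 220) = 2428 mm
Vc = 0.33 * sqrt(30) * 2428 * 220 / 1000
= 965.49 kN

965.49


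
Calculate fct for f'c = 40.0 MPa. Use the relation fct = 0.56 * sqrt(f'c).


fct = 0.56 * sqrt(40.0)
= 0.56 * 6.325
= 3.542 MPa

3.542


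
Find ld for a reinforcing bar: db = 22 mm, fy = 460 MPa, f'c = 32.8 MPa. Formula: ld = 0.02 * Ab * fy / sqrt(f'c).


Ab = pi * 22^2 / 4 = 380.133 mm2
ld = 0.02 * 380.133 * 460 / sqrt(32.8)
= 610.6 mm

610.6


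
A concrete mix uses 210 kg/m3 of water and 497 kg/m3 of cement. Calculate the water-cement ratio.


w/c = water / cement
w/c = 210 / 497 = 0.423

0.423


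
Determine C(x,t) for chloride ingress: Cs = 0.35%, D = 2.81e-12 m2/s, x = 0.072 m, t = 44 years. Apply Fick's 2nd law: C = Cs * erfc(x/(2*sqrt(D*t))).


t_seconds = 44 * 365.25 * 24 * 3600 = 1388534400.0 s
arg = 0.072 / (2 * sqrt(2.81e-12 * 1388534400.0))
= 0.5763
erfc(0.5763) = 0.415
C = 0.35 * 0.415 = 0.1453%

0.1453


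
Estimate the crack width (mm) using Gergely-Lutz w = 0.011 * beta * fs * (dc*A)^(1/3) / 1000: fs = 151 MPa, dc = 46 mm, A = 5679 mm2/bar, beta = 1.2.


w = 0.011 * beta * fs * (dc * A)^(1/3) / 1000
= 0.011 * 1.2 * 151 * (46 * 5679)^(1/3) / 1000
= 0.127 mm

0.127


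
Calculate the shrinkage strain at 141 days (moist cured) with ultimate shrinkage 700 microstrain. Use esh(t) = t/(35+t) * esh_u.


esh(141) = 141 / (35 + 141) * 700
= 141 / 176 * 700
= 560.8 microstrain

560.8


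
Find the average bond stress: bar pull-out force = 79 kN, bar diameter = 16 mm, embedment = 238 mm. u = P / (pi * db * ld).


u = P / (pi * db * ld)
= 79 * 1000 / (pi * 16 * 238)
= 6.604 MPa

6.604


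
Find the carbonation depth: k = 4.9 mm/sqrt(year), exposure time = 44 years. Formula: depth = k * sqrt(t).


depth = k * sqrt(t)
= 4.9 * sqrt(44)
= 32.5 mm

32.5


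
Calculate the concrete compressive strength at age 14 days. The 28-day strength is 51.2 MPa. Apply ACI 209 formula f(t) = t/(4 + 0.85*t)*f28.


f(14) = 14 / (4 + 0.85 * 14) * 51.2
= 14 / 15.9 * 51.2
= 45.08 MPa

45.08


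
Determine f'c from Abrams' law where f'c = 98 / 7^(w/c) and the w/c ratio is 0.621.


f'c = 98 / 7^0.621
= 98 / 3.348
= 29.27 MPa

29.27


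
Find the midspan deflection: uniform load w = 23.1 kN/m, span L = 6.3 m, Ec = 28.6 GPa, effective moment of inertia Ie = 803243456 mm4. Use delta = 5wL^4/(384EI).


Convert: L = 6.3 m = 6300 mm, Ec = 28.6 GPa = 28600 MPa
delta = 5 * 23.1 * 6300^4 / (384 * 28600 * 803243456)
= 20.63 mm

20.63


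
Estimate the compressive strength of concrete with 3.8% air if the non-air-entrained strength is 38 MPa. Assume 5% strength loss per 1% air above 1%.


Strength loss = (3.8 - 1) * 5 = 14.0%
f'c = 38 * (1 - 14.0/100)
= 32.68 MPa

32.68


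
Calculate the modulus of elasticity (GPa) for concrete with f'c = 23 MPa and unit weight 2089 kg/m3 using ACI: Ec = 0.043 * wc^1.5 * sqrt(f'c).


Ec = 0.043 * 2089^1.5 * sqrt(23) / 1000
= 19.69 GPa

19.69


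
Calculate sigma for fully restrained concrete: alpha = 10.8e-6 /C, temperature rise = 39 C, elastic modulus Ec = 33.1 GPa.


sigma = alpha * dT * Ec
= 10.8e-6 * 39 * 33.1 * 1000
= 13.942 MPa

13.942


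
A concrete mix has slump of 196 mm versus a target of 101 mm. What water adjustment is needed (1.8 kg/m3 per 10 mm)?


Difference = 101 - 196 = -95 mm
Water adjustment = -95 * 1.8 / 10 = -17.1 kg/m3

-17.1


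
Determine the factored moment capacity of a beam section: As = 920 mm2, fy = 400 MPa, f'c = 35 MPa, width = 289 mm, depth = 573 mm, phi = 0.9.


a = As * fy / (0.85 * f'c * b)
= 920 * 400 / (0.85 * 35 * 289)
= 42.8019 mm
Mn = As * fy * (d - a/2) / 10^6
= 202.9885 kN-m
phi*Mn = 0.9 * 202.9885 = 182.69 kN-m

182.69


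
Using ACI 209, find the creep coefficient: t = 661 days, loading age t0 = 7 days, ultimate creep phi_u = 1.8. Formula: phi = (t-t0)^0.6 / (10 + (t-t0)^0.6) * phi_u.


dt = 661 - 7 = 654
phi = 654^0.6 / (10 + 654^0.6) * 1.8
= 1.494

1.494


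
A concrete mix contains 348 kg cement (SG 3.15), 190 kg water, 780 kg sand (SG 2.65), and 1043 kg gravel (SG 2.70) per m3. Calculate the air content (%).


Vol cement = 348 / (3.15 * 1000) = 0.110476 m3
Vol water = 190 / 1000 = 0.19 m3
Vol sand = 780 / (2.65 * 1000) = 0.29434 m3
Vol gravel = 1043 / (2.70 * 1000) = 0.386296 m3
Total solid + water volume = 0.981112 m3
Air = (1 - 0.981112) * 100 = 1.89%

1.89


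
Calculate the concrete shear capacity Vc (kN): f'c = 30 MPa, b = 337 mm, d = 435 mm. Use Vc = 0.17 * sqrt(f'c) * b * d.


Vc = 0.17 * sqrt(30) * 337 * 435 / 1000
= 136.5 kN

136.5


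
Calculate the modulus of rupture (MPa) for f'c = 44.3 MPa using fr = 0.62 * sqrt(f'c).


fr = 0.62 * sqrt(44.3)
= 4.127 MPa

4.127


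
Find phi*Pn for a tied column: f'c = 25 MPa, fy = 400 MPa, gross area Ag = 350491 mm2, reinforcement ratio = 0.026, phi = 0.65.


Ast = rho * Ag = 0.026 * 350491 = 9112.766 mm2
phi*Pn = 0.65 * 0.80 * (0.85 * 25 * (350491 - 9112.766) + 400 * 9112.766) / 1000
= 5667.68 kN

5667.68


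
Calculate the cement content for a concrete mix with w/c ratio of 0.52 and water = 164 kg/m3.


Cement = water / (w/c)
= 164 / 0.52
= 315.4 kg/m3

315.4


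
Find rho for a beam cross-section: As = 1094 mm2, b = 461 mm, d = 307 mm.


rho = As / (b * d)
= 1094 / (461 * 307)
= 0.0077

0.0077


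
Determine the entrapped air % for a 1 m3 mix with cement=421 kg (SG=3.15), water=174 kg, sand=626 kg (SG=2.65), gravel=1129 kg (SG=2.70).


Vol cement = 421 / (3.15 * 1000) = 0.133651 m3
Vol water = 174 / 1000 = 0.174 m3
Vol sand = 626 / (2.65 * 1000) = 0.236226 m3
Vol gravel = 1129 / (2.70 * 1000) = 0.418148 m3
Total solid + water volume = 0.962025 m3
Air = (1 - 0.962025) * 100 = 3.8%

3.8


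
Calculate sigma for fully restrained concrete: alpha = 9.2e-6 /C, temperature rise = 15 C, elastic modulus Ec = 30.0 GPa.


sigma = alpha * dT * Ec
= 9.2e-6 * 15 * 30.0 * 1000
= 4.14 MPa

4.14


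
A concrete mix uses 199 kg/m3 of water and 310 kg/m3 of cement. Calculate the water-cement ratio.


w/c = water / cement
w/c = 199 / 310 = 0.642

0.642


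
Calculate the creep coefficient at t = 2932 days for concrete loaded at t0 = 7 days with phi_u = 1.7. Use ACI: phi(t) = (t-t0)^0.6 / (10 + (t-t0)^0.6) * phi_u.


dt = 2932 - 7 = 2925
phi = 2925^0.6 / (10 + 2925^0.6) * 1.7
= 1.569

1.569


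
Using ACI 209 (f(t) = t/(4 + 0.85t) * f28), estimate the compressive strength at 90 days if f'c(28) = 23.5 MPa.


f(90) = 90 / (4 + 0.85 * 90) * 23.5
= 90 / 80.5 * 23.5
= 26.27 MPa

26.27


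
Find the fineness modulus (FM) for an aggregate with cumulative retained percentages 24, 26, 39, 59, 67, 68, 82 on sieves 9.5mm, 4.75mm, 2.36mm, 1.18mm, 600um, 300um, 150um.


FM = sum(cumulative % retained) / 100
= 365 / 100
= 3.65

3.65


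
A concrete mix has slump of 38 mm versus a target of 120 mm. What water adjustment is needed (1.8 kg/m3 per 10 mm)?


Difference = 120 - 38 = 82 mm
Water adjustment = 82 * 1.8 / 10 = 14.8 kg/m3

14.8


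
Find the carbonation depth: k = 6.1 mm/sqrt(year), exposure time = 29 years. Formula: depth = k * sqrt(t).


depth = k * sqrt(t)
= 6.1 * sqrt(29)
= 32.85 mm

32.85


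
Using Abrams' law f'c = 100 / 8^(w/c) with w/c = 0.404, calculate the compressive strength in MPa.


f'c = 100 / 8^0.404
= 100 / 2.317
= 43.17 MPa

43.17


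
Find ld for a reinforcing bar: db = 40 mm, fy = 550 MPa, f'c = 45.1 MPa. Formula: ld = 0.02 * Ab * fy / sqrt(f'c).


Ab = pi * 40^2 / 4 = 1256.637 mm2
ld = 0.02 * 1256.637 * 550 / sqrt(45.1)
= 2058.3 mm

2058.3


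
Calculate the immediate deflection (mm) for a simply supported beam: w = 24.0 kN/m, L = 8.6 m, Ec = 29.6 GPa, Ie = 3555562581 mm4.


Convert: L = 8.6 m = 8600 mm, Ec = 29.6 GPa = 29600 MPa
delta = 5 * 24.0 * 8600^4 / (384 * 29600 * 3555562581)
= 16.24 mm

16.24


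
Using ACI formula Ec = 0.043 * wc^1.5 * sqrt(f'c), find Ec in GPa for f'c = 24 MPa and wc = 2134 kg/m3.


Ec = 0.043 * 2134^1.5 * sqrt(24) / 1000
= 20.77 GPa

20.77


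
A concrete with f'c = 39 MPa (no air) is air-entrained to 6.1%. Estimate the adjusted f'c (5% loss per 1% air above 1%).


Strength loss = (6.1 - 1) * 5 = 25.5%
f'c = 39 * (1 - 25.5/100)
= 29.05 MPa

29.05


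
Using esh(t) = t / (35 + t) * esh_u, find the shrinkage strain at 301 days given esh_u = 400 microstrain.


esh(301) = 301 / (35 + 301) * 400
= 301 / 336 * 400
= 358.3 microstrain

358.3


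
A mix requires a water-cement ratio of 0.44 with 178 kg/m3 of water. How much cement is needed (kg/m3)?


Cement = water / (w/c)
= 178 / 0.44
= 404.5 kg/m3

404.5


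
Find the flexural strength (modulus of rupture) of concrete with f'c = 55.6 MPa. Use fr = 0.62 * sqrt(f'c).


fr = 0.62 * sqrt(55.6)
= 4.623 MPa

4.623


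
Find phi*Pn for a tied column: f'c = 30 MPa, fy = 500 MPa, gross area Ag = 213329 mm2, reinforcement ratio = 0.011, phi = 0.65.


Ast = rho * Ag = 0.011 * 213329 = 2346.619 mm2
phi*Pn = 0.65 * 0.80 * (0.85 * 30 * (213329 - 2346.619) + 500 * 2346.619) / 1000
= 3407.75 kN

3407.75


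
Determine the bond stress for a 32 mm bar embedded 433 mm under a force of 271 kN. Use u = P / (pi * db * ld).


u = P / (pi * db * ld)
= 271 * 1000 / (pi * 32 * 433)
= 6.226 MPa

6.226


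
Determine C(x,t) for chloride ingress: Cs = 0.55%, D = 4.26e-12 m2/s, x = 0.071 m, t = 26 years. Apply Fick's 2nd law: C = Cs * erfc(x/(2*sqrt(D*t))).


t_seconds = 26 * 365.25 * 24 * 3600 = 820497600.0 s
arg = 0.071 / (2 * sqrt(4.26e-12 * 820497600.0))
= 0.6005
erfc(0.6005) = 0.3958
C = 0.55 * 0.3958 = 0.2177%

0.2177


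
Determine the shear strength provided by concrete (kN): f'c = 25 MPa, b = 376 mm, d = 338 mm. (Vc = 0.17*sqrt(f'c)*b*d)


Vc = 0.17 * sqrt(25) * 376 * 338 / 1000
= 108.02 kN

108.02


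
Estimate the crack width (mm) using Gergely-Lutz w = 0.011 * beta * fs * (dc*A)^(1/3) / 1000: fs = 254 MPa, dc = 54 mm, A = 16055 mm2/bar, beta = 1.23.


w = 0.011 * beta * fs * (dc * A)^(1/3) / 1000
= 0.011 * 1.23 * 254 * (54 * 16055)^(1/3) / 1000
= 0.328 mm

0.328


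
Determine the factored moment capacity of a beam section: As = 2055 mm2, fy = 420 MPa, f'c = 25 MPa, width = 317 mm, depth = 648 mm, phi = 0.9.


a = As * fy / (0.85 * f'c * b)
= 2055 * 420 / (0.85 * 25 * 317)
= 128.1277 mm
Mn = As * fy * (d - a/2) / 10^6
= 503.9953 kN-m
phi*Mn = 0.9 * 503.9953 = 453.6 kN-m

453.6


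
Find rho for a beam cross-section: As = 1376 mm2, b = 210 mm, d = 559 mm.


rho = As / (b * d)
= 1376 / (210 * 559)
= 0.0117

0.0117


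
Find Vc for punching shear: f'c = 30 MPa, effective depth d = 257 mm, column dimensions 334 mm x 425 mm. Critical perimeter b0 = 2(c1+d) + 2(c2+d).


b0 = 2*(334 + 257) + 2*(425 + 257) = 2546 mm
Vc = 0.33 * sqrt(30) * 2546 * 257 / 1000
= 1182.68 kN

1182.68


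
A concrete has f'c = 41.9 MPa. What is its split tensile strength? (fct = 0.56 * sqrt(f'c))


fct = 0.56 * sqrt(41.9)
= 0.56 * 6.473
= 3.625 MPa

3.625


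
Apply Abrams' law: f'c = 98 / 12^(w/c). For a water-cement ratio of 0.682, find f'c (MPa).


f'c = 98 / 12^0.682
= 98 / 5.445
= 18.0 MPa

18.0


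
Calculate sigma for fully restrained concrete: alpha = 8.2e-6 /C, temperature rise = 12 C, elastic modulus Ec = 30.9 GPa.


sigma = alpha * dT * Ec
= 8.2e-6 * 12 * 30.9 * 1000
= 3.041 MPa

3.041


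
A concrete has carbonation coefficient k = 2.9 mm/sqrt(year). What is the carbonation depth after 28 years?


depth = k * sqrt(t)
= 2.9 * sqrt(28)
= 15.35 mm

15.35


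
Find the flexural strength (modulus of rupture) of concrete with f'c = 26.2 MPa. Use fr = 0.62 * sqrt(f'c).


fr = 0.62 * sqrt(26.2)
= 3.174 MPa

3.174


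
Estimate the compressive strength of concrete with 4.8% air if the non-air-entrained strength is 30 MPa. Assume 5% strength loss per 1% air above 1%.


Strength loss = (4.8 - 1) * 5 = 19.0%
f'c = 30 * (1 - 19.0/100)
= 24.3 MPa

24.3


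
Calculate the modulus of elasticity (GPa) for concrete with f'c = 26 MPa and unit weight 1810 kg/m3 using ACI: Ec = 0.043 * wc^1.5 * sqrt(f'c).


Ec = 0.043 * 1810^1.5 * sqrt(26) / 1000
= 16.88 GPa

16.88


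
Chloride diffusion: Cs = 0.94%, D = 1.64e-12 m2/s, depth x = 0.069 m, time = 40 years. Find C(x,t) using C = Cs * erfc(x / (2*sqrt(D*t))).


t_seconds = 40 * 365.25 * 24 * 3600 = 1262304000.0 s
arg = 0.069 / (2 * sqrt(1.64e-12 * 1262304000.0))
= 0.7583
erfc(0.7583) = 0.2836
C = 0.94 * 0.2836 = 0.2666%

0.2666


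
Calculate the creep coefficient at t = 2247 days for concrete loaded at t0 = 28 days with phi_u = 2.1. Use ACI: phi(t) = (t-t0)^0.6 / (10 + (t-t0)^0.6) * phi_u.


dt = 2247 - 28 = 2219
phi = 2219^0.6 / (10 + 2219^0.6) * 2.1
= 1.912

1.912


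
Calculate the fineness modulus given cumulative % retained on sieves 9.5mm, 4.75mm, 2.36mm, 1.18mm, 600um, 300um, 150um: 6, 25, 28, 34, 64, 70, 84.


FM = sum(cumulative % retained) / 100
= 311 / 100
= 3.11

3.11


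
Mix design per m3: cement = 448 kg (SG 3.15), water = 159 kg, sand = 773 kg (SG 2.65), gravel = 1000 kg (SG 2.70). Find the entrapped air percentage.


Vol cement = 448 / (3.15 * 1000) = 0.142222 m3
Vol water = 159 / 1000 = 0.159 m3
Vol sand = 773 / (2.65 * 1000) = 0.291698 m3
Vol gravel = 1000 / (2.70 * 1000) = 0.37037 m3
Total solid + water volume = 0.963291 m3
Air = (1 - 0.963291) * 100 = 3.67%

3.67


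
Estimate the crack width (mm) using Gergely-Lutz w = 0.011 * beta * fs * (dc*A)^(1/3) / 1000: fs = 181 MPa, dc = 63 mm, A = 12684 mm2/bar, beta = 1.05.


w = 0.011 * beta * fs * (dc * A)^(1/3) / 1000
= 0.011 * 1.05 * 181 * (63 * 12684)^(1/3) / 1000
= 0.194 mm

0.194


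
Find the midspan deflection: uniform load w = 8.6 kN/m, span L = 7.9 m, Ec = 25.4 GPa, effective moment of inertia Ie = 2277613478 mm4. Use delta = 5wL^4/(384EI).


Convert: L = 7.9 m = 7900 mm, Ec = 25.4 GPa = 25400 MPa
delta = 5 * 8.6 * 7900^4 / (384 * 25400 * 2277613478)
= 7.54 mm

7.54


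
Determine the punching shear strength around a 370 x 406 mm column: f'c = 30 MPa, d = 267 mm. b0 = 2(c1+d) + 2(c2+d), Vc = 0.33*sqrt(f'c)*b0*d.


b0 = 2*(370 + 267) + 2*(406 + 267) = 2620 mm
Vc = 0.33 * sqrt(30) * 2620 * 267 / 1000
= 1264.41 kN

1264.41


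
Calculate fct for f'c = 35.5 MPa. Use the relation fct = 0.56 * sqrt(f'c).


fct = 0.56 * sqrt(35.5)
= 0.56 * 5.958
= 3.337 MPa

3.337


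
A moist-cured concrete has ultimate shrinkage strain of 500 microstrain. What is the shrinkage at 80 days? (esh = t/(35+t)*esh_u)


esh(80) = 80 / (35 + 80) * 500
= 80 / 115 * 500
= 347.8 microstrain

347.8


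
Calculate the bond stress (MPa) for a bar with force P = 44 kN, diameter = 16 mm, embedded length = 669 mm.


u = P / (pi * db * ld)
= 44 * 1000 / (pi * 16 * 669)
= 1.308 MPa

1.308


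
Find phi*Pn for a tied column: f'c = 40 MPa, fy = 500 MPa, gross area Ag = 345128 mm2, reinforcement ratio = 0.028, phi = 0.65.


Ast = rho * Ag = 0.028 * 345128 = 9663.584 mm2
phi*Pn = 0.65 * 0.80 * (0.85 * 40 * (345128 - 9663.584) + 500 * 9663.584) / 1000
= 8443.54 kN

8443.54


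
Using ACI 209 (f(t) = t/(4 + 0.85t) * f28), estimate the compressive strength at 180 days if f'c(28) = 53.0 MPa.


f(180) = 180 / (4 + 0.85 * 180) * 53.0
= 180 / 157.0 * 53.0
= 60.76 MPa

60.76


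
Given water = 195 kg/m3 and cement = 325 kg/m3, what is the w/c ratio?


w/c = water / cement
w/c = 195 / 325 = 0.6

0.6


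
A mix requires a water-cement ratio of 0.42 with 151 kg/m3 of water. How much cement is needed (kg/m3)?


Cement = water / (w/c)
= 151 / 0.42
= 359.5 kg/m3

359.5


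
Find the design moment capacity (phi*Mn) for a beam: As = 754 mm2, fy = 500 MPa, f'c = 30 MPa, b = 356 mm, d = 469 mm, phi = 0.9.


a = As * fy / (0.85 * f'c * b)
= 754 * 500 / (0.85 * 30 * 356)
= 41.529 mm
Mn = As * fy * (d - a/2) / 10^6
= 168.9848 kN-m
phi*Mn = 0.9 * 168.9848 = 152.09 kN-m

152.09


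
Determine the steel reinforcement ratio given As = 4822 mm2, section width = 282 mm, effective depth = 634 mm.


rho = As / (b * d)
= 4822 / (282 * 634)
= 0.027

0.027


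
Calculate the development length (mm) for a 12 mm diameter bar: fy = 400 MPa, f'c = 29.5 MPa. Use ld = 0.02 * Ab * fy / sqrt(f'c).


Ab = pi * 12^2 / 4 = 113.097 mm2
ld = 0.02 * 113.097 * 400 / sqrt(29.5)
= 166.6 mm

166.6


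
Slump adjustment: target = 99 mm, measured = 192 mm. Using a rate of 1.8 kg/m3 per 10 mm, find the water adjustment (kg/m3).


Difference = 99 - 192 = -93 mm
Water adjustment = -93 * 1.8 / 10 = -16.7 kg/m3

-16.7


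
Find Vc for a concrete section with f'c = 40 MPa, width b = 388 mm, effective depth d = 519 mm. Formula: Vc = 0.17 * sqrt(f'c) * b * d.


Vc = 0.17 * sqrt(40) * 388 * 519 / 1000
= 216.51 kN

216.51


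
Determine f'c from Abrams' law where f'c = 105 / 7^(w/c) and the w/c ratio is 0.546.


f'c = 105 / 7^0.546
= 105 / 2.894
= 36.29 MPa

36.29


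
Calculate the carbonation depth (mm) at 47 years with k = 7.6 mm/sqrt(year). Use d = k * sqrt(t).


depth = k * sqrt(t)
= 7.6 * sqrt(47)
= 52.1 mm

52.1


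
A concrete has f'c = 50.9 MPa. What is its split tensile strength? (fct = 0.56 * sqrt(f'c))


fct = 0.56 * sqrt(50.9)
= 0.56 * 7.134
= 3.995 MPa

3.995


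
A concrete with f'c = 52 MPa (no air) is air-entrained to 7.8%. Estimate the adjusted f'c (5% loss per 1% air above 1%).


Strength loss = (7.8 - 1) * 5 = 34.0%
f'c = 52 * (1 - 34.0/100)
= 34.32 MPa

34.32


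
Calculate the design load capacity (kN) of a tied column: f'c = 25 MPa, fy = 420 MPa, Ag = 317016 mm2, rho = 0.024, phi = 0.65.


Ast = rho * Ag = 0.024 * 317016 = 7608.384 mm2
phi*Pn = 0.65 * 0.80 * (0.85 * 25 * (317016 - 7608.384) + 420 * 7608.384) / 1000
= 5080.63 kN

5080.63


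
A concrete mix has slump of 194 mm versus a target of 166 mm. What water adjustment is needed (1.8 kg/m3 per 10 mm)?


Difference = 166 - 194 = -28 mm
Water adjustment = -28 * 1.8 / 10 = -5.0 kg/m3

-5.0


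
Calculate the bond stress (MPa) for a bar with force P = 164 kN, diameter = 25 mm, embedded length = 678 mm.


u = P / (pi * db * ld)
= 164 * 1000 / (pi * 25 * 678)
= 3.08 MPa

3.08


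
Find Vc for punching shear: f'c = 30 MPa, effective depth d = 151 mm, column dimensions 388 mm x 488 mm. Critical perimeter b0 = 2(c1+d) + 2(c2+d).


b0 = 2*(388 + 151) + 2*(488 + 151) = 2356 mm
Vc = 0.33 * sqrt(30) * 2356 * 151 / 1000
= 643.02 kN

643.02


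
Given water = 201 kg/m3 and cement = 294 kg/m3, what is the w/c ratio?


w/c = water / cement
w/c = 201 / 294 = 0.684

0.684


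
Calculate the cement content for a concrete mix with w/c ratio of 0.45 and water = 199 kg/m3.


Cement = water / (w/c)
= 199 / 0.45
= 442.2 kg/m3

442.2


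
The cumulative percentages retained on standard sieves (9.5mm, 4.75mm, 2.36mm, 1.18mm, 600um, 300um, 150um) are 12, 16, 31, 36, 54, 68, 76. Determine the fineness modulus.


FM = sum(cumulative % retained) / 100
= 293 / 100
= 2.93

2.93


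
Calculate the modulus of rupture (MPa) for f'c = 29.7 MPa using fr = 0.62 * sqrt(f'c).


fr = 0.62 * sqrt(29.7)
= 3.379 MPa

3.379


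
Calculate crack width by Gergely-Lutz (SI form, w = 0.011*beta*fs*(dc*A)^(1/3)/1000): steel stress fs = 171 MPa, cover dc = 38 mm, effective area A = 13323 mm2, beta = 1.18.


w = 0.011 * beta * fs * (dc * A)^(1/3) / 1000
= 0.011 * 1.18 * 171 * (38 * 13323)^(1/3) / 1000
= 0.177 mm

0.177


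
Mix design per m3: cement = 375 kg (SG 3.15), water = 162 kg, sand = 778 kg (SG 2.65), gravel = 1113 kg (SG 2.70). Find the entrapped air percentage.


Vol cement = 375 / (3.15 * 1000) = 0.119048 m3
Vol water = 162 / 1000 = 0.162 m3
Vol sand = 778 / (2.65 * 1000) = 0.293585 m3
Vol gravel = 1113 / (2.70 * 1000) = 0.412222 m3
Total solid + water volume = 0.986855 m3
Air = (1 - 0.986855) * 100 = 1.31%

1.31


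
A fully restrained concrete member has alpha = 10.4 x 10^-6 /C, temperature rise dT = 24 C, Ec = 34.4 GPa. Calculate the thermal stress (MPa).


sigma = alpha * dT * Ec
= 10.4e-6 * 24 * 34.4 * 1000
= 8.586 MPa

8.586


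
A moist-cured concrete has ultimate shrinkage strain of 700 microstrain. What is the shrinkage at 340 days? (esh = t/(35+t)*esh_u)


esh(340) = 340 / (35 + 340) * 700
= 340 / 375 * 700
= 634.7 microstrain

634.7


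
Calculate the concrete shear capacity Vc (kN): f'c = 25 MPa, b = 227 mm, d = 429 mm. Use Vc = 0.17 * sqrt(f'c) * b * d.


Vc = 0.17 * sqrt(25) * 227 * 429 / 1000
= 82.78 kN

82.78


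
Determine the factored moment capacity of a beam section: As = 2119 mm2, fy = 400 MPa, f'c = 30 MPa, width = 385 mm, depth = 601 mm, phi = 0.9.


a = As * fy / (0.85 * f'c * b)
= 2119 * 400 / (0.85 * 30 * 385)
= 86.3356 mm
Mn = As * fy * (d - a/2) / 10^6
= 472.8186 kN-m
phi*Mn = 0.9 * 472.8186 = 425.54 kN-m

425.54


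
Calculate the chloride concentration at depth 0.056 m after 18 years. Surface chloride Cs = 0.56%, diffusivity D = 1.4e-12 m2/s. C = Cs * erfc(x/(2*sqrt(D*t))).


t_seconds = 18 * 365.25 * 24 * 3600 = 568036800.0 s
arg = 0.056 / (2 * sqrt(1.4e-12 * 568036800.0))
= 0.9929
erfc(0.9929) = 0.1603
C = 0.56 * 0.1603 = 0.0897%

0.0897


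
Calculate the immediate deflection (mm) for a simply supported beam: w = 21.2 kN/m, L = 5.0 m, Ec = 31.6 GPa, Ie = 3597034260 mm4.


Convert: L = 5.0 m = 5000 mm, Ec = 31.6 GPa = 31600 MPa
delta = 5 * 21.2 * 5000^4 / (384 * 31600 * 3597034260)
= 1.52 mm

1.52


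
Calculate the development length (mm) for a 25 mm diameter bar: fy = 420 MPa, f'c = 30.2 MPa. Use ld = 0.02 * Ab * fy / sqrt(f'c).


Ab = pi * 25^2 / 4 = 490.874 mm2
ld = 0.02 * 490.874 * 420 / sqrt(30.2)
= 750.3 mm

750.3


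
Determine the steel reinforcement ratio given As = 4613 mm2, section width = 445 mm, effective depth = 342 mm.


rho = As / (b * d)
= 4613 / (445 * 342)
= 0.0303

0.0303


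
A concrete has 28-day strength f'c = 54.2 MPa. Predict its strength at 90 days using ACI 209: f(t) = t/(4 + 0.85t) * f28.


f(90) = 90 / (4 + 0.85 * 90) * 54.2
= 90 / 80.5 * 54.2
= 60.6 MPa

60.6


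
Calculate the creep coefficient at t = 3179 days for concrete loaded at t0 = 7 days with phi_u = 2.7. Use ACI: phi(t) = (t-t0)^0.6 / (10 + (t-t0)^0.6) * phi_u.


dt = 3179 - 7 = 3172
phi = 3172^0.6 / (10 + 3172^0.6) * 2.7
= 2.502

2.502
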